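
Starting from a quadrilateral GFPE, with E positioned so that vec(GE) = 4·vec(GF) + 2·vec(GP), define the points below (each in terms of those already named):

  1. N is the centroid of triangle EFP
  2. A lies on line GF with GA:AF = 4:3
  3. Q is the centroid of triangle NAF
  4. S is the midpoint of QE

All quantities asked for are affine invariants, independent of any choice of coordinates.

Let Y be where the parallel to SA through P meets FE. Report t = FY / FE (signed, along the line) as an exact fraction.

Work in coordinates with G = (0, 0), F = (1, 0), P = (0, 1), E = (4, 2).
1. N is the centroid of triangle EFP ⇒ N = (5/3, 1)
2. A lies on line GF with GA:AF = 4:3 ⇒ A = (4/7, 0)
3. Q is the centroid of triangle NAF ⇒ Q = (68/63, 1/3)
4. S is the midpoint of QE ⇒ S = (160/63, 7/6)
through P parallel to SA: direction (-124/63, -7/6); meets FE at Y = (248/11, 158/11)
Y = F + t·(E−F) with t = 79/11

t = 79/11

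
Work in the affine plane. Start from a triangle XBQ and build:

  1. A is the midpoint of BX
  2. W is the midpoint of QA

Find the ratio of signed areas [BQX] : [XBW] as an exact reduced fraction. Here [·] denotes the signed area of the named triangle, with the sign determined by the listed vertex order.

[BQX]:[XBW] = 2

Set X = (0, 0), B = (1, 0), Q = (0, 1); any affine frame gives the same invariant.
1. A is the midpoint of BX ⇒ A = (1/2, 0)
2. W is the midpoint of QA ⇒ W = (1/4, 1/2)
2·[BQX] = 1, 2·[XBW] = 1/2
[BQX]:[XBW] = 1:1/2 = 2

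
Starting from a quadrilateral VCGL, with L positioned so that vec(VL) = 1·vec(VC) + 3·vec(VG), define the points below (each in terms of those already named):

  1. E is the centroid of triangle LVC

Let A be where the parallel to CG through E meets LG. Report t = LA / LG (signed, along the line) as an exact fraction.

t = 7/9

Work in coordinates with V = (0, 0), C = (1, 0), G = (0, 1), L = (1, 3).
1. E is the centroid of triangle LVC ⇒ E = (2/3, 1)
through E parallel to CG: direction (-1, 1); meets LG at A = (2/9, 13/9)
A = L + t·(G−L) with t = 7/9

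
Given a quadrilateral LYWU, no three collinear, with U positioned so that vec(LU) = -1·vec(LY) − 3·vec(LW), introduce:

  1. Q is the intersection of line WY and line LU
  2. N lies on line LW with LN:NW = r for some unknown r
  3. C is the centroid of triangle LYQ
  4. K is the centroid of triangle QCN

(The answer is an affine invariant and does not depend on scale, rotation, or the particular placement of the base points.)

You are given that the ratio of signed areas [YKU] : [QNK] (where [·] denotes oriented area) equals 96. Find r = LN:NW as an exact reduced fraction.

r = 5

Work in coordinates with L = (0, 0), Y = (1, 0), W = (0, 1), U = (-1, -3).
1. Q is the intersection of line WY and line LU ⇒ Q = (1/4, 3/4)
2. With LN:NW = r, write λ = r/(r+1) so N = L + λ·(W−L); N is affine-linear in λ
3. C is the centroid of triangle LYQ ⇒ C = (5/12, 1/4)
4. K is the centroid of triangle QCN ⇒ K is an affine combination of earlier points and hence also affine-linear in λ
Every point depending on N is an affine combination of N and λ-independent points, so each such coordinate is linear in λ; the λ² term in each signed area is a multiple of (W−L)×(W−L) = 0, so 2·[YKU] and 2·[QNK] are each linear in λ. Evaluating at λ=0 and λ=1:
  2·[YKU] = 2/3·λ + 3,   2·[QNK] = -1/18·λ + 1/12
So [YKU]:[QNK] = (2/3·λ + 3) / (-1/18·λ + 1/12). Setting this equal to 96:
  2/3·λ + 3 = 96·(-1/18·λ + 1/12)  ⇒  λ = 5/6
Then r = λ/(1−λ) = (5/6)/(1/6) = 5. Check: with r = 5, N = (0, 5/6) and [YKU]:[QNK] = 96 as required.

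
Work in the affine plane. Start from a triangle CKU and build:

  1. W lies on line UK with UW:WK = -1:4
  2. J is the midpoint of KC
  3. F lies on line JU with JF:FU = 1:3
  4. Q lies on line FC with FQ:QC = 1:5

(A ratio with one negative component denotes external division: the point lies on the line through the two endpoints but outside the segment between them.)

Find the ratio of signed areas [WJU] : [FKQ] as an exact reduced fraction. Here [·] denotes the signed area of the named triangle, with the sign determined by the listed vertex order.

Set C = (0, 0), K = (1, 0), U = (0, 1); any affine frame gives the same invariant.
1. W lies on line UK with UW:WK = -1:4 ⇒ W = (-1/3, 4/3)
2. J is the midpoint of KC ⇒ J = (1/2, 0)
3. F lies on line JU with JF:FU = 1:3 ⇒ F = (3/8, 1/4)
4. Q lies on line FC with FQ:QC = 1:5 ⇒ Q = (5/16, 5/24)
2·[WJU] = 1/6, 2·[FKQ] = -1/24
[WJU]:[FKQ] = 1/6:-1/24 = -4

[WJU]:[FKQ] = -4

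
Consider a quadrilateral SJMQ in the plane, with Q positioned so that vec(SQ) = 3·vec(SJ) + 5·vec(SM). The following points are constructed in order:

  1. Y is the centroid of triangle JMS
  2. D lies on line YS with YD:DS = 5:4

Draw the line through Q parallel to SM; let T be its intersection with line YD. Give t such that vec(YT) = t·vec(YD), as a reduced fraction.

Set S = (0, 0), J = (1, 0), M = (0, 1), Q = (3, 5); any affine frame gives the same invariant.
1. Y is the centroid of triangle JMS ⇒ Y = (1/3, 1/3)
2. D lies on line YS with YD:DS = 5:4 ⇒ D = (4/27, 4/27)
through Q parallel to SM: direction (0, 1); meets YD at T = (3, 3)
T = Y + t·(D−Y) with t = -72/5

t = -72/5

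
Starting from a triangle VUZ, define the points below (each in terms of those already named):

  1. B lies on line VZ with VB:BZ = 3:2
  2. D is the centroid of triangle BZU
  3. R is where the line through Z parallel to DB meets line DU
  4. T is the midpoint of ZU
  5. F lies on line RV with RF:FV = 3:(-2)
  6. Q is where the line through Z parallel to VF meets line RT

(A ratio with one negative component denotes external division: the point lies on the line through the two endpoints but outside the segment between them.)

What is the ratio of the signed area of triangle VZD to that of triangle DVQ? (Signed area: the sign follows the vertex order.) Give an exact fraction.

Set V = (0, 0), U = (1, 0), Z = (0, 1); any affine frame gives the same invariant.
1. B lies on line VZ with VB:BZ = 3:2 ⇒ B = (0, 3/5)
2. D is the centroid of triangle BZU ⇒ D = (1/3, 8/15)
3. R is where the line through Z parallel to DB meets line DU ⇒ R = (-1/3, 16/15)
4. T is the midpoint of ZU ⇒ T = (1/2, 1/2)
5. F lies on line RV with RF:FV = 3:(-2) ⇒ F = (2/3, -32/15)
6. Q is where the line through Z parallel to VF meets line RT ⇒ Q = (4/63, 251/315)
2·[VZD] = -1/3, 2·[DVQ] = -73/315
[VZD]:[DVQ] = -1/3:-73/315 = 105/73

[VZD]:[DVQ] = 105/73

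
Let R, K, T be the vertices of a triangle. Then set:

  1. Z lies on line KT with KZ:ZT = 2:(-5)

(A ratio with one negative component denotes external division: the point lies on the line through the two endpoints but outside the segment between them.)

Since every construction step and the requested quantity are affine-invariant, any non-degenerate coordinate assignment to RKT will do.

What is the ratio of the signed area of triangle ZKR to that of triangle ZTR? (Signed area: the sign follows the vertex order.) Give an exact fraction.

[ZKR]:[ZTR] = 2/5

Work in coordinates with R = (0, 0), K = (1, 0), T = (0, 1).
1. Z lies on line KT with KZ:ZT = 2:(-5) ⇒ Z = (5/3, -2/3)
2·[ZKR] = 2/3, 2·[ZTR] = 5/3
[ZKR]:[ZTR] = 2/3:5/3 = 2/5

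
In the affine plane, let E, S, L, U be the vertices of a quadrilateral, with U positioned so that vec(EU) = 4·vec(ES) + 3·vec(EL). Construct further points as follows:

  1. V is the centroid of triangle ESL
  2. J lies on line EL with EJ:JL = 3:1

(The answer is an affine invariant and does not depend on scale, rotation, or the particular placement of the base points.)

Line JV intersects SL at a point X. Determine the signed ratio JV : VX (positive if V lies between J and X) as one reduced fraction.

Choose coordinates E = (0, 0), S = (1, 0), L = (0, 1), U = (4, 3).
1. V is the centroid of triangle ESL ⇒ V = (1/3, 1/3)
2. J lies on line EL with EJ:JL = 3:1 ⇒ J = (0, 3/4)
line JV meets SL at X = (-1, 2)
V = J + t·(X−J) with t = -1/3, so JV:VX = -1/3:4/3

JV:VX = -1/4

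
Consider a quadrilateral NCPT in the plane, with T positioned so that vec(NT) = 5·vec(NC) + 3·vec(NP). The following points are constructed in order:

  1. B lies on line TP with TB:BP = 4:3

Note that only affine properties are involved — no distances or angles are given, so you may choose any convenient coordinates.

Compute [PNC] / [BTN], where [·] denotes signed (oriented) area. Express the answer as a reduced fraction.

[PNC]:[BTN] = -7/20

Choose coordinates N = (0, 0), C = (1, 0), P = (0, 1), T = (5, 3).
1. B lies on line TP with TB:BP = 4:3 ⇒ B = (15/7, 13/7)
2·[PNC] = 1, 2·[BTN] = -20/7
[PNC]:[BTN] = 1:-20/7 = -7/20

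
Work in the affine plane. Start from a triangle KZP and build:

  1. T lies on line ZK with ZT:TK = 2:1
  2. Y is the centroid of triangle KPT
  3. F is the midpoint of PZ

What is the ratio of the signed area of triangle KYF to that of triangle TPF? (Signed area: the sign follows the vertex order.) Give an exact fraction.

Work in coordinates with K = (0, 0), Z = (1, 0), P = (0, 1).
1. T lies on line ZK with ZT:TK = 2:1 ⇒ T = (1/3, 0)
2. Y is the centroid of triangle KPT ⇒ Y = (1/9, 1/3)
3. F is the midpoint of PZ ⇒ F = (1/2, 1/2)
2·[KYF] = -1/9, 2·[TPF] = -1/3
[KYF]:[TPF] = -1/9:-1/3 = 1/3

[KYF]:[TPF] = 1/3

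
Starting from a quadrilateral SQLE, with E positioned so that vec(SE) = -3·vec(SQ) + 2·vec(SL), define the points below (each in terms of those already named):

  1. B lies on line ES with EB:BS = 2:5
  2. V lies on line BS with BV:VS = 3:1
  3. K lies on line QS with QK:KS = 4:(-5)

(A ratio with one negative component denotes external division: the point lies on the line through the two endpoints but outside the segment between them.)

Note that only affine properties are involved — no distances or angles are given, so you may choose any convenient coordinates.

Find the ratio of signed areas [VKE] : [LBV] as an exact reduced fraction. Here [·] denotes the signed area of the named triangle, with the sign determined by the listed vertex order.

[VKE]:[LBV] = 46/9

Assign S = (0, 0), Q = (1, 0), L = (0, 1), E = (-3, 2) — the answer is frame-independent, so this choice is without loss of generality.
1. B lies on line ES with EB:BS = 2:5 ⇒ B = (-15/7, 10/7)
2. V lies on line BS with BV:VS = 3:1 ⇒ V = (-15/28, 5/14)
3. K lies on line QS with QK:KS = 4:(-5) ⇒ K = (5, 0)
2·[VKE] = 115/14, 2·[LBV] = 45/28
[VKE]:[LBV] = 115/14:45/28 = 46/9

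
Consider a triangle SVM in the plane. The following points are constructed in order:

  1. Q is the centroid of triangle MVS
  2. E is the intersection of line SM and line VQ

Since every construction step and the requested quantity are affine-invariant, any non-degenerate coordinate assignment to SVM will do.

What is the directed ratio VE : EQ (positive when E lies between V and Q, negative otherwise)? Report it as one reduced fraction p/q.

Choose coordinates S = (0, 0), V = (1, 0), M = (0, 1).
1. Q is the centroid of triangle MVS ⇒ Q = (1/3, 1/3)
2. E is the intersection of line SM and line VQ ⇒ E = (0, 1/2)
E = V + t·(Q−V) with t = 3/2, so VE:EQ = t:(1−t) = 3/2:-1/2

VE:EQ = -3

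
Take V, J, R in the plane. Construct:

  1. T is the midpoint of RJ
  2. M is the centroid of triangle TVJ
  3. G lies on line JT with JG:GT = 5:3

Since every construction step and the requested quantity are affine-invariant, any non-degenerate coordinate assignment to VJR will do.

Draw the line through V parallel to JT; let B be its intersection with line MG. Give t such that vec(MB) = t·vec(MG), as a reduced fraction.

t = -2

Set V = (0, 0), J = (1, 0), R = (0, 1); any affine frame gives the same invariant.
1. T is the midpoint of RJ ⇒ T = (1/2, 1/2)
2. M is the centroid of triangle TVJ ⇒ M = (1/2, 1/6)
3. G lies on line JT with JG:GT = 5:3 ⇒ G = (11/16, 5/16)
through V parallel to JT: direction (-1/2, 1/2); meets MG at B = (1/8, -1/8)
B = M + t·(G−M) with t = -2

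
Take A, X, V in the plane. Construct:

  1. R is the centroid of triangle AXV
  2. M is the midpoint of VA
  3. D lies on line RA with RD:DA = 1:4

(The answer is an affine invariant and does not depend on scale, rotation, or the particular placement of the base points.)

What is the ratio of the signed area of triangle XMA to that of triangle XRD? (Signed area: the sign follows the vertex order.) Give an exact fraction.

[XMA]:[XRD] = 15/2

Choose coordinates A = (0, 0), X = (1, 0), V = (0, 1).
1. R is the centroid of triangle AXV ⇒ R = (1/3, 1/3)
2. M is the midpoint of VA ⇒ M = (0, 1/2)
3. D lies on line RA with RD:DA = 1:4 ⇒ D = (4/15, 4/15)
2·[XMA] = 1/2, 2·[XRD] = 1/15
[XMA]:[XRD] = 1/2:1/15 = 15/2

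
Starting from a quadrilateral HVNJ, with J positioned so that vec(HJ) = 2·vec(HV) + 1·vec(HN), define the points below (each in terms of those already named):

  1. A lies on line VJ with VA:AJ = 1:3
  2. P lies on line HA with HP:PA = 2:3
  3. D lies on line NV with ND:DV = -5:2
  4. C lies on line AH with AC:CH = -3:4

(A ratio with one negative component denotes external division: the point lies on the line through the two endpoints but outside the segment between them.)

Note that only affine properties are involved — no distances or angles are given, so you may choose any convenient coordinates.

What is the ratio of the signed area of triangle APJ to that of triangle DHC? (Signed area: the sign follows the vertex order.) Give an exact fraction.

Choose coordinates H = (0, 0), V = (1, 0), N = (0, 1), J = (2, 1).
1. A lies on line VJ with VA:AJ = 1:3 ⇒ A = (5/4, 1/4)
2. P lies on line HA with HP:PA = 2:3 ⇒ P = (1/2, 1/10)
3. D lies on line NV with ND:DV = -5:2 ⇒ D = (5/3, -2/3)
4. C lies on line AH with AC:CH = -3:4 ⇒ C = (5, 1)
2·[APJ] = -9/20, 2·[DHC] = -5
[APJ]:[DHC] = -9/20:-5 = 9/100

[APJ]:[DHC] = 9/100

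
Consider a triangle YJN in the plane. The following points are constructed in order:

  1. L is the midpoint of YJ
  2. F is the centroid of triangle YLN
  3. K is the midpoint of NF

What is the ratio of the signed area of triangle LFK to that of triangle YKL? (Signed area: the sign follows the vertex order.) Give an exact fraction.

[LFK]:[YKL] = 1/4

Work in coordinates with Y = (0, 0), J = (1, 0), N = (0, 1).
1. L is the midpoint of YJ ⇒ L = (1/2, 0)
2. F is the centroid of triangle YLN ⇒ F = (1/6, 1/3)
3. K is the midpoint of NF ⇒ K = (1/12, 2/3)
2·[LFK] = -1/12, 2·[YKL] = -1/3
[LFK]:[YKL] = -1/12:-1/3 = 1/4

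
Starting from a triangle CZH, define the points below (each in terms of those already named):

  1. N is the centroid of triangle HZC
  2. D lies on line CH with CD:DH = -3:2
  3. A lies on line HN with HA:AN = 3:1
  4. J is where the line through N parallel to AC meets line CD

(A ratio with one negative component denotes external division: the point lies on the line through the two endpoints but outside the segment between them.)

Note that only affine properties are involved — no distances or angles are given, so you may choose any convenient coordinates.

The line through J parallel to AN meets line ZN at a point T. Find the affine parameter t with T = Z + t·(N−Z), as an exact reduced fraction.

Set C = (0, 0), Z = (1, 0), H = (0, 1); any affine frame gives the same invariant.
1. N is the centroid of triangle HZC ⇒ N = (1/3, 1/3)
2. D lies on line CH with CD:DH = -3:2 ⇒ D = (0, 3)
3. A lies on line HN with HA:AN = 3:1 ⇒ A = (1/4, 1/2)
4. J is where the line through N parallel to AC meets line CD ⇒ J = (0, -1/3)
through J parallel to AN: direction (1/12, -1/6); meets ZN at T = (-5/9, 7/9)
T = Z + t·(N−Z) with t = 7/3

t = 7/3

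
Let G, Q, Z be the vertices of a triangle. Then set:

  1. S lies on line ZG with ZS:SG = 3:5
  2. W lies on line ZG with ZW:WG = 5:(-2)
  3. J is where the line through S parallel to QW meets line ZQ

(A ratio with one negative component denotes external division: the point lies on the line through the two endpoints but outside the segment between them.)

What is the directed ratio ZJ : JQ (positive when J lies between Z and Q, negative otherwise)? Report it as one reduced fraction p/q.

Set G = (0, 0), Q = (1, 0), Z = (0, 1); any affine frame gives the same invariant.
1. S lies on line ZG with ZS:SG = 3:5 ⇒ S = (0, 5/8)
2. W lies on line ZG with ZW:WG = 5:(-2) ⇒ W = (0, -2/3)
3. J is where the line through S parallel to QW meets line ZQ ⇒ J = (9/40, 31/40)
J = Z + t·(Q−Z) with t = 9/40, so ZJ:JQ = t:(1−t) = 9/40:31/40

ZJ:JQ = 9/31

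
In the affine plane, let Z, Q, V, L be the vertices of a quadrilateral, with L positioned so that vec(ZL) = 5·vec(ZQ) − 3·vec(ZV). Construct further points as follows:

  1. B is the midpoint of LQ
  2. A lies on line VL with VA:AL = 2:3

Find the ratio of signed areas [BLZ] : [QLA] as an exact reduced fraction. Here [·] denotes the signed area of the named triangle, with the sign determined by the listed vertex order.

[BLZ]:[QLA] = -5/2

Assign Z = (0, 0), Q = (1, 0), V = (0, 1), L = (5, -3) — the answer is frame-independent, so this choice is without loss of generality.
1. B is the midpoint of LQ ⇒ B = (3, -3/2)
2. A lies on line VL with VA:AL = 2:3 ⇒ A = (2, -3/5)
2·[BLZ] = -3/2, 2·[QLA] = 3/5
[BLZ]:[QLA] = -3/2:3/5 = -5/2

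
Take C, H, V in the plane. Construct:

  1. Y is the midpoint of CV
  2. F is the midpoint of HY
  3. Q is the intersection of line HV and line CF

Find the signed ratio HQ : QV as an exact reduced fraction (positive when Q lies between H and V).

Work in coordinates with C = (0, 0), H = (1, 0), V = (0, 1).
1. Y is the midpoint of CV ⇒ Y = (0, 1/2)
2. F is the midpoint of HY ⇒ F = (1/2, 1/4)
3. Q is the intersection of line HV and line CF ⇒ Q = (2/3, 1/3)
Q = H + t·(V−H) with t = 1/3, so HQ:QV = t:(1−t) = 1/3:2/3

HQ:QV = 1/2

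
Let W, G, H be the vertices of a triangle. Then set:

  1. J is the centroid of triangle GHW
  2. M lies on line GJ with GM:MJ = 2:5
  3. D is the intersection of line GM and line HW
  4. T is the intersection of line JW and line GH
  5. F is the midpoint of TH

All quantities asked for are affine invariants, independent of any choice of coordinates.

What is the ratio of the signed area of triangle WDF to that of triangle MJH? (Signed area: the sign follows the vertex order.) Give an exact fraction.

[WDF]:[MJH] = 21/40

Assign W = (0, 0), G = (1, 0), H = (0, 1) — the answer is frame-independent, so this choice is without loss of generality.
1. J is the centroid of triangle GHW ⇒ J = (1/3, 1/3)
2. M lies on line GJ with GM:MJ = 2:5 ⇒ M = (17/21, 2/21)
3. D is the intersection of line GM and line HW ⇒ D = (0, 1/2)
4. T is the intersection of line JW and line GH ⇒ T = (1/2, 1/2)
5. F is the midpoint of TH ⇒ F = (1/4, 3/4)
2·[WDF] = -1/8, 2·[MJH] = -5/21
[WDF]:[MJH] = -1/8:-5/21 = 21/40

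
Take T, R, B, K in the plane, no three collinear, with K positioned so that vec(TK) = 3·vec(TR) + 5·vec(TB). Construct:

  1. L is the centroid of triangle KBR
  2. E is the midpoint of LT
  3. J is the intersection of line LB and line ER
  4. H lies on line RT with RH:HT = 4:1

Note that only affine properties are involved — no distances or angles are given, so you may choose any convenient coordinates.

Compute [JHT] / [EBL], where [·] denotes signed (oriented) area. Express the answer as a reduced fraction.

Set T = (0, 0), R = (1, 0), B = (0, 1), K = (3, 5); any affine frame gives the same invariant.
1. L is the centroid of triangle KBR ⇒ L = (4/3, 2)
2. E is the midpoint of LT ⇒ E = (2/3, 1)
3. J is the intersection of line LB and line ER ⇒ J = (8/15, 7/5)
4. H lies on line RT with RH:HT = 4:1 ⇒ H = (1/5, 0)
2·[JHT] = -7/25, 2·[EBL] = -2/3
[JHT]:[EBL] = -7/25:-2/3 = 21/50

[JHT]:[EBL] = 21/50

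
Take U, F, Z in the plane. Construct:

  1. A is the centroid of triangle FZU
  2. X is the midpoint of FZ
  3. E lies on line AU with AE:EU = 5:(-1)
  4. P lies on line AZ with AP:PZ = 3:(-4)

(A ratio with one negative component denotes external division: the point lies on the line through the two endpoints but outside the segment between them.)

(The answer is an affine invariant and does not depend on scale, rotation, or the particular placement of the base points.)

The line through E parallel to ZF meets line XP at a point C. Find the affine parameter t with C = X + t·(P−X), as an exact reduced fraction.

Work in coordinates with U = (0, 0), F = (1, 0), Z = (0, 1).
1. A is the centroid of triangle FZU ⇒ A = (1/3, 1/3)
2. X is the midpoint of FZ ⇒ X = (1/2, 1/2)
3. E lies on line AU with AE:EU = 5:(-1) ⇒ E = (-1/12, -1/12)
4. P lies on line AZ with AP:PZ = 3:(-4) ⇒ P = (4/3, -5/3)
through E parallel to ZF: direction (1, -1); meets XP at C = (59/48, -67/48)
C = X + t·(P−X) with t = 7/8

t = 7/8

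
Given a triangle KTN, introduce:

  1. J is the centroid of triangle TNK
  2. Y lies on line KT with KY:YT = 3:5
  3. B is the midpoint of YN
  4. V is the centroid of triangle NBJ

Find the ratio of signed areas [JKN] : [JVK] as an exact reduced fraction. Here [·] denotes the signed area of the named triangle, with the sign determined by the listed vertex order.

Work in coordinates with K = (0, 0), T = (1, 0), N = (0, 1).
1. J is the centroid of triangle TNK ⇒ J = (1/3, 1/3)
2. Y lies on line KT with KY:YT = 3:5 ⇒ Y = (3/8, 0)
3. B is the midpoint of YN ⇒ B = (3/16, 1/2)
4. V is the centroid of triangle NBJ ⇒ V = (25/144, 11/18)
2·[JKN] = -1/3, 2·[JVK] = 7/48
[JKN]:[JVK] = -1/3:7/48 = -16/7

[JKN]:[JVK] = -16/7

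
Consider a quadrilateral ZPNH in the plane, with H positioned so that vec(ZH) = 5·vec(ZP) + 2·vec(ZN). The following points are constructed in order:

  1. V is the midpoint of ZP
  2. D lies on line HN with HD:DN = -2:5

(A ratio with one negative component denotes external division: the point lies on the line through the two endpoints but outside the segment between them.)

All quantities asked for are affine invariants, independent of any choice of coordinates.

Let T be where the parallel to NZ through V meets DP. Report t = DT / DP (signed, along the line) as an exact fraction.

t = 47/44

Choose coordinates Z = (0, 0), P = (1, 0), N = (0, 1), H = (5, 2).
1. V is the midpoint of ZP ⇒ V = (1/2, 0)
2. D lies on line HN with HD:DN = -2:5 ⇒ D = (25/3, 8/3)
through V parallel to NZ: direction (0, -1); meets DP at T = (1/2, -2/11)
T = D + t·(P−D) with t = 47/44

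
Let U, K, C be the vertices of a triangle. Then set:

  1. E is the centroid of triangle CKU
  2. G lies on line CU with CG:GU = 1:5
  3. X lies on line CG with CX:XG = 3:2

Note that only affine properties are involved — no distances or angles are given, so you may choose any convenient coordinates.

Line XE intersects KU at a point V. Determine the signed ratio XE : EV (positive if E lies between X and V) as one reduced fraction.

Assign U = (0, 0), K = (1, 0), C = (0, 1) — the answer is frame-independent, so this choice is without loss of generality.
1. E is the centroid of triangle CKU ⇒ E = (1/3, 1/3)
2. G lies on line CU with CG:GU = 1:5 ⇒ G = (0, 5/6)
3. X lies on line CG with CX:XG = 3:2 ⇒ X = (0, 9/10)
line XE meets KU at V = (9/17, 0)
E = X + t·(V−X) with t = 17/27, so XE:EV = 17/27:10/27

XE:EV = 17/10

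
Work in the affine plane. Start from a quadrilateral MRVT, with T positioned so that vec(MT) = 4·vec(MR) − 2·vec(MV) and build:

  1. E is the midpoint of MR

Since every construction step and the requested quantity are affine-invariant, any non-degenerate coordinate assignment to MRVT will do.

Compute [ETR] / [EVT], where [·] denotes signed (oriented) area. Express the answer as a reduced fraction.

Set M = (0, 0), R = (1, 0), V = (0, 1), T = (4, -2); any affine frame gives the same invariant.
1. E is the midpoint of MR ⇒ E = (1/2, 0)
2·[ETR] = 1, 2·[EVT] = -5/2
[ETR]:[EVT] = 1:-5/2 = -2/5

[ETR]:[EVT] = -2/5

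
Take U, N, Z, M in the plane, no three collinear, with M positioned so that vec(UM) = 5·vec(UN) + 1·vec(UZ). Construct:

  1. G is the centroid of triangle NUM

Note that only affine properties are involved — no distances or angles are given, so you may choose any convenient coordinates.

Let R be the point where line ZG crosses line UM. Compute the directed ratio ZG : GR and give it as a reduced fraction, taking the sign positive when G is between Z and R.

Work in coordinates with U = (0, 0), N = (1, 0), Z = (0, 1), M = (5, 1).
1. G is the centroid of triangle NUM ⇒ G = (2, 1/3)
line ZG meets UM at R = (15/8, 3/8)
G = Z + t·(R−Z) with t = 16/15, so ZG:GR = 16/15:-1/15

ZG:GR = -16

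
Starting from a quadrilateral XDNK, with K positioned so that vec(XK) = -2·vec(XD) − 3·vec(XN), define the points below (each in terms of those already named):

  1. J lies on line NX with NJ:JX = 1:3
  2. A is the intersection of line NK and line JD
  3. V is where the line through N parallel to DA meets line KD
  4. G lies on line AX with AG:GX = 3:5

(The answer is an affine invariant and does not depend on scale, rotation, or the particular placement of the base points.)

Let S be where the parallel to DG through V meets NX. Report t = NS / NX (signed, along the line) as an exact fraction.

t = 66/217

Assign X = (0, 0), D = (1, 0), N = (0, 1), K = (-2, -3) — the answer is frame-independent, so this choice is without loss of generality.
1. J lies on line NX with NJ:JX = 1:3 ⇒ J = (0, 3/4)
2. A is the intersection of line NK and line JD ⇒ A = (-1/11, 9/11)
3. V is where the line through N parallel to DA meets line KD ⇒ V = (8/7, 1/7)
4. G lies on line AX with AG:GX = 3:5 ⇒ G = (-5/88, 45/88)
through V parallel to DG: direction (-93/88, 45/88); meets NX at S = (0, 151/217)
S = N + t·(X−N) with t = 66/217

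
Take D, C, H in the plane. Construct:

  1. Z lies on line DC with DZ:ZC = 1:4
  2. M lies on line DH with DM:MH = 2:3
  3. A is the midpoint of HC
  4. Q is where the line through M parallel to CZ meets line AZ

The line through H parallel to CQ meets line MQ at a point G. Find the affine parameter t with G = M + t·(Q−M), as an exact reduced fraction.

Set D = (0, 0), C = (1, 0), H = (0, 1); any affine frame gives the same invariant.
1. Z lies on line DC with DZ:ZC = 1:4 ⇒ Z = (1/5, 0)
2. M lies on line DH with DM:MH = 2:3 ⇒ M = (0, 2/5)
3. A is the midpoint of HC ⇒ A = (1/2, 1/2)
4. Q is where the line through M parallel to CZ meets line AZ ⇒ Q = (11/25, 2/5)
through H parallel to CQ: direction (-14/25, 2/5); meets MQ at G = (21/25, 2/5)
G = M + t·(Q−M) with t = 21/11

t = 21/11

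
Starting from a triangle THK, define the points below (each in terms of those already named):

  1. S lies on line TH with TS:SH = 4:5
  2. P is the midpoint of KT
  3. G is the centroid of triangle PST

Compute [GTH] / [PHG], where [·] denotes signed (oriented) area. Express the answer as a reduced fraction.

[GTH]:[PHG] = -9/14

Assign T = (0, 0), H = (1, 0), K = (0, 1) — the answer is frame-independent, so this choice is without loss of generality.
1. S lies on line TH with TS:SH = 4:5 ⇒ S = (4/9, 0)
2. P is the midpoint of KT ⇒ P = (0, 1/2)
3. G is the centroid of triangle PST ⇒ G = (4/27, 1/6)
2·[GTH] = 1/6, 2·[PHG] = -7/27
[GTH]:[PHG] = 1/6:-7/27 = -9/14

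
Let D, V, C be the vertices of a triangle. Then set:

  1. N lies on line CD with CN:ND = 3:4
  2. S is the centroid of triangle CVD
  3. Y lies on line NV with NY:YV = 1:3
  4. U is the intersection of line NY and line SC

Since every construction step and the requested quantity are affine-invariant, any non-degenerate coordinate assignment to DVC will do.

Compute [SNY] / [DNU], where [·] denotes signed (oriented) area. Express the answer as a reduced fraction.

Work in coordinates with D = (0, 0), V = (1, 0), C = (0, 1).
1. N lies on line CD with CN:ND = 3:4 ⇒ N = (0, 4/7)
2. S is the centroid of triangle CVD ⇒ S = (1/3, 1/3)
3. Y lies on line NV with NY:YV = 1:3 ⇒ Y = (1/4, 3/7)
4. U is the intersection of line NY and line SC ⇒ U = (3/10, 2/5)
2·[SNY] = -1/84, 2·[DNU] = -6/35
[SNY]:[DNU] = -1/84:-6/35 = 5/72

[SNY]:[DNU] = 5/72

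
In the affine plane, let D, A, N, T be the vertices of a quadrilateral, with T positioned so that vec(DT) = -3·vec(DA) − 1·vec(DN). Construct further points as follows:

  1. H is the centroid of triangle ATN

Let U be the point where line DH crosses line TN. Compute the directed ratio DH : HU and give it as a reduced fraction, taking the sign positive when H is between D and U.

Work in coordinates with D = (0, 0), A = (1, 0), N = (0, 1), T = (-3, -1).
1. H is the centroid of triangle ATN ⇒ H = (-2/3, 0)
line DH meets TN at U = (-3/2, 0)
H = D + t·(U−D) with t = 4/9, so DH:HU = 4/9:5/9

DH:HU = 4/5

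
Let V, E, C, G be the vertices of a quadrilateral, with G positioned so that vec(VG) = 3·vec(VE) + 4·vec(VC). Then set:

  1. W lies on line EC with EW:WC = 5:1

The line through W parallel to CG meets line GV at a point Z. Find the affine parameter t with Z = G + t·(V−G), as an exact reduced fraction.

Assign V = (0, 0), E = (1, 0), C = (0, 1), G = (3, 4) — the answer is frame-independent, so this choice is without loss of generality.
1. W lies on line EC with EW:WC = 5:1 ⇒ W = (1/6, 5/6)
through W parallel to CG: direction (3, 3); meets GV at Z = (2, 8/3)
Z = G + t·(V−G) with t = 1/3

t = 1/3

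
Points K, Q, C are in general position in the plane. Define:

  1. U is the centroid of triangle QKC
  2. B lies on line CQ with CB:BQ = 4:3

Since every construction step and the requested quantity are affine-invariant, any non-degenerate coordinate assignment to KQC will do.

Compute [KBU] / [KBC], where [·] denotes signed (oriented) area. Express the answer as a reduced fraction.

[KBU]:[KBC] = 1/12

Set K = (0, 0), Q = (1, 0), C = (0, 1); any affine frame gives the same invariant.
1. U is the centroid of triangle QKC ⇒ U = (1/3, 1/3)
2. B lies on line CQ with CB:BQ = 4:3 ⇒ B = (4/7, 3/7)
2·[KBU] = 1/21, 2·[KBC] = 4/7
[KBU]:[KBC] = 1/21:4/7 = 1/12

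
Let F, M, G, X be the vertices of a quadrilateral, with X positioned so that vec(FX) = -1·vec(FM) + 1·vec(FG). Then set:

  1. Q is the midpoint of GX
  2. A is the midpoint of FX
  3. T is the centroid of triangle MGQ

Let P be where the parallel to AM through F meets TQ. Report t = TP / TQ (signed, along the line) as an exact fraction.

Choose coordinates F = (0, 0), M = (1, 0), G = (0, 1), X = (-1, 1).
1. Q is the midpoint of GX ⇒ Q = (-1/2, 1)
2. A is the midpoint of FX ⇒ A = (-1/2, 1/2)
3. T is the centroid of triangle MGQ ⇒ T = (1/6, 2/3)
through F parallel to AM: direction (3/2, -1/2); meets TQ at P = (9/2, -3/2)
P = T + t·(Q−T) with t = -13/2

t = -13/2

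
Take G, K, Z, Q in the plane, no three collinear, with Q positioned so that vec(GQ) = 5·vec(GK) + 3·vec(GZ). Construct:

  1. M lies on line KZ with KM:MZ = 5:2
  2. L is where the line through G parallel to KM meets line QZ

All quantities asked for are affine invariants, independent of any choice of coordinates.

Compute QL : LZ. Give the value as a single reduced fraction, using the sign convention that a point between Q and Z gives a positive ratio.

Choose coordinates G = (0, 0), K = (1, 0), Z = (0, 1), Q = (5, 3).
1. M lies on line KZ with KM:MZ = 5:2 ⇒ M = (2/7, 5/7)
2. L is where the line through G parallel to KM meets line QZ ⇒ L = (-5/7, 5/7)
L = Q + t·(Z−Q) with t = 8/7, so QL:LZ = t:(1−t) = 8/7:-1/7

QL:LZ = -8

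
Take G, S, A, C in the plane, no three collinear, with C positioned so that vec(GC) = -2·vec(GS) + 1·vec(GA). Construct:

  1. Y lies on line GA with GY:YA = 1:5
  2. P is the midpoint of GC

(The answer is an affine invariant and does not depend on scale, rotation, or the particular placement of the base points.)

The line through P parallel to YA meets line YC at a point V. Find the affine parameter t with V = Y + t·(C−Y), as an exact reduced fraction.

Work in coordinates with G = (0, 0), S = (1, 0), A = (0, 1), C = (-2, 1).
1. Y lies on line GA with GY:YA = 1:5 ⇒ Y = (0, 1/6)
2. P is the midpoint of GC ⇒ P = (-1, 1/2)
through P parallel to YA: direction (0, 5/6); meets YC at V = (-1, 7/12)
V = Y + t·(C−Y) with t = 1/2

t = 1/2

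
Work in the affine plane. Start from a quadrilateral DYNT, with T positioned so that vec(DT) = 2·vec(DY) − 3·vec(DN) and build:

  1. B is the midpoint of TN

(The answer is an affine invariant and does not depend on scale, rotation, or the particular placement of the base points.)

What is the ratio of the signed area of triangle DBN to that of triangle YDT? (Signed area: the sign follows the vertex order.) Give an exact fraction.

[DBN]:[YDT] = 1/3

Assign D = (0, 0), Y = (1, 0), N = (0, 1), T = (2, -3) — the answer is frame-independent, so this choice is without loss of generality.
1. B is the midpoint of TN ⇒ B = (1, -1)
2·[DBN] = 1, 2·[YDT] = 3
[DBN]:[YDT] = 1:3 = 1/3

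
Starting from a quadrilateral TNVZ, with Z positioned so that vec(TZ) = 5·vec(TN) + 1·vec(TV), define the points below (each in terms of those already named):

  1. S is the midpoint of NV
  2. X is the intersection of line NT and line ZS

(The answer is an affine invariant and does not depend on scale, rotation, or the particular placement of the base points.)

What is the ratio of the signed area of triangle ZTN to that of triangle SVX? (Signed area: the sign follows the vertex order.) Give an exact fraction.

[ZTN]:[SVX] = 2/5

Assign T = (0, 0), N = (1, 0), V = (0, 1), Z = (5, 1) — the answer is frame-independent, so this choice is without loss of generality.
1. S is the midpoint of NV ⇒ S = (1/2, 1/2)
2. X is the intersection of line NT and line ZS ⇒ X = (-4, 0)
2·[ZTN] = 1, 2·[SVX] = 5/2
[ZTN]:[SVX] = 1:5/2 = 2/5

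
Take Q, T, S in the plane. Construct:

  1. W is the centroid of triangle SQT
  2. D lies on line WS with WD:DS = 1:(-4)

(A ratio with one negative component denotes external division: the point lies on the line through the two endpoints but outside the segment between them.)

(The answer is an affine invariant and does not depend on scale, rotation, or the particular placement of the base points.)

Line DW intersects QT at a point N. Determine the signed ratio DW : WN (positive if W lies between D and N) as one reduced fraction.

DW:WN = -2/3

Set Q = (0, 0), T = (1, 0), S = (0, 1); any affine frame gives the same invariant.
1. W is the centroid of triangle SQT ⇒ W = (1/3, 1/3)
2. D lies on line WS with WD:DS = 1:(-4) ⇒ D = (4/9, 1/9)
line DW meets QT at N = (1/2, 0)
W = D + t·(N−D) with t = -2, so DW:WN = -2:3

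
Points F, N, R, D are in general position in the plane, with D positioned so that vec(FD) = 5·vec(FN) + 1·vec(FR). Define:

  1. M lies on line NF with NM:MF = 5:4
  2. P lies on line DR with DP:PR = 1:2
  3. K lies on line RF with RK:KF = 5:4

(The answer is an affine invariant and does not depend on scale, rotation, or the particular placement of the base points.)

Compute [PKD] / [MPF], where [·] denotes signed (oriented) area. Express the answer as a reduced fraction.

[PKD]:[MPF] = 25/12

Set F = (0, 0), N = (1, 0), R = (0, 1), D = (5, 1); any affine frame gives the same invariant.
1. M lies on line NF with NM:MF = 5:4 ⇒ M = (4/9, 0)
2. P lies on line DR with DP:PR = 1:2 ⇒ P = (10/3, 1)
3. K lies on line RF with RK:KF = 5:4 ⇒ K = (0, 4/9)
2·[PKD] = 25/27, 2·[MPF] = 4/9
[PKD]:[MPF] = 25/27:4/9 = 25/12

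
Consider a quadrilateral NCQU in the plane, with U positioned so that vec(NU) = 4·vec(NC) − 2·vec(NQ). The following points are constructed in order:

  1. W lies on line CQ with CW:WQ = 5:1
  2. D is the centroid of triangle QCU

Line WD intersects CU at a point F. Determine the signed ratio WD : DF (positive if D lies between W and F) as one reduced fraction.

WD:DF = 3/2

Set N = (0, 0), C = (1, 0), Q = (0, 1), U = (4, -2); any affine frame gives the same invariant.
1. W lies on line CQ with CW:WQ = 5:1 ⇒ W = (1/6, 5/6)
2. D is the centroid of triangle QCU ⇒ D = (5/3, -1/3)
line WD meets CU at F = (8/3, -10/9)
D = W + t·(F−W) with t = 3/5, so WD:DF = 3/5:2/5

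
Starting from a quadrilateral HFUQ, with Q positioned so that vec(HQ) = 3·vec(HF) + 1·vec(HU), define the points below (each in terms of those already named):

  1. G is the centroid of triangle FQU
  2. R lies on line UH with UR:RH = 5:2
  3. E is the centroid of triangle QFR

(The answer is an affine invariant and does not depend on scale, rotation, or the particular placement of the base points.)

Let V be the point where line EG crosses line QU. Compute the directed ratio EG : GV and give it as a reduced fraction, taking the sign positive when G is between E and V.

EG:GV = 5/7

Choose coordinates H = (0, 0), F = (1, 0), U = (0, 1), Q = (3, 1).
1. G is the centroid of triangle FQU ⇒ G = (4/3, 2/3)
2. R lies on line UH with UR:RH = 5:2 ⇒ R = (0, 2/7)
3. E is the centroid of triangle QFR ⇒ E = (4/3, 3/7)
line EG meets QU at V = (4/3, 1)
G = E + t·(V−E) with t = 5/12, so EG:GV = 5/12:7/12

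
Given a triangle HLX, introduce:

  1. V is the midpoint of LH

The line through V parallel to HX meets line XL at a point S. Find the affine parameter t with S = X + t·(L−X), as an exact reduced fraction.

t = 1/2

Work in coordinates with H = (0, 0), L = (1, 0), X = (0, 1).
1. V is the midpoint of LH ⇒ V = (1/2, 0)
through V parallel to HX: direction (0, 1); meets XL at S = (1/2, 1/2)
S = X + t·(L−X) with t = 1/2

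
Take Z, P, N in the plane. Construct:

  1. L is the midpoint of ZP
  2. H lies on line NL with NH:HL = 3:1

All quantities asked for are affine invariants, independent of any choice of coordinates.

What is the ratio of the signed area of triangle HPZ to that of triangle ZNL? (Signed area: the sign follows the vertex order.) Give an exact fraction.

[HPZ]:[ZNL] = 1/2

Set Z = (0, 0), P = (1, 0), N = (0, 1); any affine frame gives the same invariant.
1. L is the midpoint of ZP ⇒ L = (1/2, 0)
2. H lies on line NL with NH:HL = 3:1 ⇒ H = (3/8, 1/4)
2·[HPZ] = -1/4, 2·[ZNL] = -1/2
[HPZ]:[ZNL] = -1/4:-1/2 = 1/2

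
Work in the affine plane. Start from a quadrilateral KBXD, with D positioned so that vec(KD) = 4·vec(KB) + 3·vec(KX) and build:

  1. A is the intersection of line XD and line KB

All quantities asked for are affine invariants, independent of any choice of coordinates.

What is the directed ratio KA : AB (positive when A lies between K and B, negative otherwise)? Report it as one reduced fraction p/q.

Set K = (0, 0), B = (1, 0), X = (0, 1), D = (4, 3); any affine frame gives the same invariant.
1. A is the intersection of line XD and line KB ⇒ A = (-2, 0)
A = K + t·(B−K) with t = -2, so KA:AB = t:(1−t) = -2:3

KA:AB = -2/3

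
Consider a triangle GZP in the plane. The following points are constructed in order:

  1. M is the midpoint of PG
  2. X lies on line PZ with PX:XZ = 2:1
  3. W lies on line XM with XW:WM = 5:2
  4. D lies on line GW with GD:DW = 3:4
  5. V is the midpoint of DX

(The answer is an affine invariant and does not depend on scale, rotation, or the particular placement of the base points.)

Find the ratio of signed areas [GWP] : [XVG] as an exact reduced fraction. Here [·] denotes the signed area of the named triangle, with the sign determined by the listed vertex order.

Choose coordinates G = (0, 0), Z = (1, 0), P = (0, 1).
1. M is the midpoint of PG ⇒ M = (0, 1/2)
2. X lies on line PZ with PX:XZ = 2:1 ⇒ X = (2/3, 1/3)
3. W lies on line XM with XW:WM = 5:2 ⇒ W = (4/21, 19/42)
4. D lies on line GW with GD:DW = 3:4 ⇒ D = (4/49, 19/98)
5. V is the midpoint of DX ⇒ V = (55/147, 155/588)
2·[GWP] = 4/21, 2·[XVG] = 5/98
[GWP]:[XVG] = 4/21:5/98 = 56/15

[GWP]:[XVG] = 56/15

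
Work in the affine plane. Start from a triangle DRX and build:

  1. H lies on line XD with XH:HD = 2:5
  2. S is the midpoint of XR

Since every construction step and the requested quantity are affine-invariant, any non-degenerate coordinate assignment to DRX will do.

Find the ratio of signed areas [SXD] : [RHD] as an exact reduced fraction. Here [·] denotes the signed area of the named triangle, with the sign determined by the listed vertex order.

[SXD]:[RHD] = 7/10

Set D = (0, 0), R = (1, 0), X = (0, 1); any affine frame gives the same invariant.
1. H lies on line XD with XH:HD = 2:5 ⇒ H = (0, 5/7)
2. S is the midpoint of XR ⇒ S = (1/2, 1/2)
2·[SXD] = 1/2, 2·[RHD] = 5/7
[SXD]:[RHD] = 1/2:5/7 = 7/10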